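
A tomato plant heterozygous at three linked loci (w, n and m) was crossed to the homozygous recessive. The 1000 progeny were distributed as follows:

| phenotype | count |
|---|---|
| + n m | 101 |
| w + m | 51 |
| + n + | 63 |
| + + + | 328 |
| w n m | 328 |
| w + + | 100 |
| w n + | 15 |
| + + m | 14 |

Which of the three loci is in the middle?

m

The two most frequent reciprocal classes, w n m and + + +, are the parental types, so the F1 was w n m / + + +.
The two rarest classes, w n + and + + m, are the double crossovers. Comparing them with the parentals, only the m allele has switched, so m is the middle locus and the order is w – m – n.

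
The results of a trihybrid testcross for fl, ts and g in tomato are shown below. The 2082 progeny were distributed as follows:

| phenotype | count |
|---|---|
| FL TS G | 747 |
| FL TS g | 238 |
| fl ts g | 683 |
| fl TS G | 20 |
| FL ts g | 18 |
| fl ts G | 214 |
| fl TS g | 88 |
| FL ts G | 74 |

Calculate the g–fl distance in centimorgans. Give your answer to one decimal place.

23.5 centimorgans

The two most frequent reciprocal classes, fl ts g and FL TS G, are the parental types, so the F1 was fl ts g / FL TS G.
The two rarest classes, FL ts g and fl TS G, are the double crossovers. Comparing them with the parentals, only the fl allele has switched, so fl is the middle locus and the order is ts – fl – g.
Crossovers in the fl–g interval produce the single-crossover classes fl ts G and FL TS g (214 + 238 = 452) plus the double crossovers (38).
RF(fl–g) = (452 + 38) / 2082 = 490/2082 = 0.2354 → 23.5 centimorgans.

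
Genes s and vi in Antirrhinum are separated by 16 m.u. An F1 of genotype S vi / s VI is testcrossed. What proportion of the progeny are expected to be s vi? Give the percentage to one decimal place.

8.0%

A map distance of 16 m.u. corresponds to a recombination frequency of 0.160.
The F1 is S vi / s VI, so s vi is a recombinant gamete class with expected frequency r/2 = 0.160/2 = 0.0800.
That is 0.0800 = 8.0% of the progeny.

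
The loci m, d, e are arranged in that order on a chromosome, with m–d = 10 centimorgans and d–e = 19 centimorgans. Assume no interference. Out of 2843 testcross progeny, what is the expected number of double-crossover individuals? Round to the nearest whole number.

54

Map distances give recombination frequencies of 0.100 and 0.190 for the two intervals.
With no interference, expected double-crossover frequency = 0.100 × 0.190 = 0.01900.
Expected number = 0.01900 × 2843 = 54.02 ≈ 54.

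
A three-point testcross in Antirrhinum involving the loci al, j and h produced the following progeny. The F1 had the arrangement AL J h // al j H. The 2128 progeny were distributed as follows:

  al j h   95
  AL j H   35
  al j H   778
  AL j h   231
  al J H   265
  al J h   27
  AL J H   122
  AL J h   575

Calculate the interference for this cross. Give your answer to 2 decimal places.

The two rarest classes, al J h and AL j H, are the double crossovers. Comparing them with the parentals, only the al allele has switched, so al is the middle locus and the order is j – al – h.
j–al: (496 + 62)/2128 = 0.2622; al–h: (217 + 62)/2128 = 0.1311.
Expected DCO frequency = 0.2622 × 0.1311 ≈ 0.03437; observed = 62/2128 ≈ 0.02914.
Coefficient of coincidence = 0.02914/0.03437 ≈ 0.85; interference = 1 − 0.85 = 0.15.

0.15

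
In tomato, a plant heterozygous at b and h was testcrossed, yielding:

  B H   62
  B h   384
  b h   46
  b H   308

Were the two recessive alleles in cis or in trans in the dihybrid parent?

trans

The two most frequent classes are B h (384) and b H (308); these are the parental (non-recombinant) types.
So the F1 carried B h on one chromosome and b H on the other — the recessive alleles are on opposite chromosomes (trans / repulsion).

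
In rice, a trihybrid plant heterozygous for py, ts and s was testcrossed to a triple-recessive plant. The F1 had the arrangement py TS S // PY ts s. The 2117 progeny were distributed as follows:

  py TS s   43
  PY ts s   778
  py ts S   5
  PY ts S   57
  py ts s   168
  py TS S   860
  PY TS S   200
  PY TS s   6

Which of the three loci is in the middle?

ts

The two rarest classes, py ts S and PY TS s, are the double crossovers. Comparing them with the parentals, only the ts allele has switched, so ts is the middle locus and the order is py – ts – s.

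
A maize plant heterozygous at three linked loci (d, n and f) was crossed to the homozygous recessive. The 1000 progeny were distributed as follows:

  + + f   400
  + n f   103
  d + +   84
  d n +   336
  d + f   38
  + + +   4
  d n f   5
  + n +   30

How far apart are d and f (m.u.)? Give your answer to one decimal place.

The two most frequent reciprocal classes, d n + and + + f, are the parental types, so the F1 was d n + / + + f.
The two rarest classes, d n f and + + +, are the double crossovers. Comparing them with the parentals, only the f allele has switched, so f is the middle locus and the order is n – f – d.
Crossovers in the f–d interval produce the single-crossover classes + n + and d + f (30 + 38 = 68) plus the double crossovers (9).
RF(f–d) = (68 + 9) / 1000 = 77/1000 = 0.0770 → 7.7 m.u.

7.7 m.u.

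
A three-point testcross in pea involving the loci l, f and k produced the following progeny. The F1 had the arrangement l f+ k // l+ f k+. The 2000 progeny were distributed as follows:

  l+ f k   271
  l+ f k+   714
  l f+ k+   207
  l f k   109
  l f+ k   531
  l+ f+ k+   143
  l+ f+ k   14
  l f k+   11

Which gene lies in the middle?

l

The two rarest classes, l+ f+ k and l f k+, are the double crossovers. Comparing them with the parentals, only the l allele has switched, so l is the middle locus and the order is k – l – f.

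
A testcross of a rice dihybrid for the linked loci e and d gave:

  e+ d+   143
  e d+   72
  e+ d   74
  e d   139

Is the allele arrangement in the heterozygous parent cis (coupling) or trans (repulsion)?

cis

The two most frequent classes are e+ d+ (143) and e d (139); these are the parental (non-recombinant) types.
So the F1 carried e+ d+ on one chromosome and e d on the other — the recessive alleles are on the same chromosome (cis / coupling).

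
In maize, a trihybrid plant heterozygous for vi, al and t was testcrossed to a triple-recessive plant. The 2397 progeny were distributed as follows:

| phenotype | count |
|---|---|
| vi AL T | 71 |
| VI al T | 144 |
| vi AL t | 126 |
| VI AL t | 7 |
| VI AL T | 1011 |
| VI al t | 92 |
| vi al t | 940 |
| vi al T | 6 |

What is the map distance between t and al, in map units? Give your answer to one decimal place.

The two most frequent reciprocal classes, VI AL T and vi al t, are the parental types, so the F1 was VI AL T / vi al t.
The two rarest classes, VI AL t and vi al T, are the double crossovers. Comparing them with the parentals, only the t allele has switched, so t is the middle locus and the order is vi – t – al.
Crossovers in the t–al interval produce the single-crossover classes VI al T and vi AL t (144 + 126 = 270) plus the double crossovers (13).
RF(t–al) = (270 + 13) / 2397 = 283/2397 = 0.1181 → 11.8 map units.

11.8 map units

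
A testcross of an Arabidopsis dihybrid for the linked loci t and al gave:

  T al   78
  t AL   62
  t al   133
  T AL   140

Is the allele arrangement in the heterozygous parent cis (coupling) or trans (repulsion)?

The two most frequent classes are T AL (140) and t al (133); these are the parental (non-recombinant) types.
So the F1 carried T AL on one chromosome and t al on the other — the recessive alleles are on the same chromosome (cis / coupling).

cis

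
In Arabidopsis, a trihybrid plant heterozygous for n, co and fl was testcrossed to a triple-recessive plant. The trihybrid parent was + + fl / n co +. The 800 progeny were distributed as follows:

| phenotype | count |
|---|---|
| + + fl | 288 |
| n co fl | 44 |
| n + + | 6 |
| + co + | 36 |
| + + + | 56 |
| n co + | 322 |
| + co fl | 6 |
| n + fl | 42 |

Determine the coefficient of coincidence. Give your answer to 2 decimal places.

The two rarest classes, + co fl and n + +, are the double crossovers. Comparing them with the parentals, only the co allele has switched, so co is the middle locus and the order is n – co – fl.
n–co: (78 + 12)/800 = 0.1125; co–fl: (100 + 12)/800 = 0.1400.
Expected DCO frequency = 0.1125 × 0.1400 ≈ 0.01575; observed = 12/800 ≈ 0.01500.
Coefficient of coincidence = 0.01500/0.01575 ≈ 0.95.

0.95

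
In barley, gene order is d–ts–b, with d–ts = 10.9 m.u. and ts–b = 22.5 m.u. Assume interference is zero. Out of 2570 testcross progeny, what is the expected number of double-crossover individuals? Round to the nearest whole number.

Map distances give recombination frequencies of 0.109 and 0.225 for the two intervals.
With no interference, expected double-crossover frequency = 0.109 × 0.225 = 0.02453.
Expected number = 0.02453 × 2570 = 63.03 ≈ 63.

63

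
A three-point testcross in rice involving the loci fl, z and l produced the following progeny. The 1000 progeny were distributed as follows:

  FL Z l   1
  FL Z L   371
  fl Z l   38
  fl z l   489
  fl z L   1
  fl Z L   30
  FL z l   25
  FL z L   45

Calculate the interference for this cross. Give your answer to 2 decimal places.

0.59

The two most frequent reciprocal classes, FL Z L and fl z l, are the parental types, so the F1 was FL Z L / fl z l.
The two rarest classes, FL Z l and fl z L, are the double crossovers. Comparing them with the parentals, only the l allele has switched, so l is the middle locus and the order is fl – l – z.
fl–l: (55 + 2)/1000 = 0.0570; l–z: (83 + 2)/1000 = 0.0850.
Expected DCO frequency = 0.0570 × 0.0850 ≈ 0.00485; observed = 2/1000 ≈ 0.00200.
Coefficient of coincidence = 0.00200/0.00485 ≈ 0.41; interference = 1 − 0.41 = 0.59.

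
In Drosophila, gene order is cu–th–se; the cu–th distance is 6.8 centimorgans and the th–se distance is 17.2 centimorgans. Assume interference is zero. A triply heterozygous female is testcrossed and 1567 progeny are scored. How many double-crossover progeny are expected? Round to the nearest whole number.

18

Map distances give recombination frequencies of 0.068 and 0.172 for the two intervals.
With no interference, expected double-crossover frequency = 0.068 × 0.172 = 0.01170.
Expected number = 0.01170 × 1567 = 18.33 ≈ 18.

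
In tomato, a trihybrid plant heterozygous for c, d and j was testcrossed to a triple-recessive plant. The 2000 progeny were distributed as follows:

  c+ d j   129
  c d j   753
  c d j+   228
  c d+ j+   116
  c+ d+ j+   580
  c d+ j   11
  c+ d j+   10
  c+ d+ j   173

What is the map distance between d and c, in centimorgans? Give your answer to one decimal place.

The two most frequent reciprocal classes, c d j and c+ d+ j+, are the parental types, so the F1 was c d j / c+ d+ j+.
The two rarest classes, c d+ j and c+ d j+, are the double crossovers. Comparing them with the parentals, only the d allele has switched, so d is the middle locus and the order is c – d – j.
Crossovers in the c–d interval produce the single-crossover classes c+ d j and c d+ j+ (129 + 116 = 245) plus the double crossovers (21).
RF(c–d) = (245 + 21) / 2000 = 266/2000 = 0.1330 → 13.3 centimorgans.

13.3 centimorgans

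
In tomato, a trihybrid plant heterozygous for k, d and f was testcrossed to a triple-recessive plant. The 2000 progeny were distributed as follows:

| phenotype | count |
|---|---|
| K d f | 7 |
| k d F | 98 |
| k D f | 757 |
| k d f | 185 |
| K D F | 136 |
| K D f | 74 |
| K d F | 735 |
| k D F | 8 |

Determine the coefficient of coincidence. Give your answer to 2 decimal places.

The two most frequent reciprocal classes, k D f and K d F, are the parental types, so the F1 was k D f / K d F.
The two rarest classes, k D F and K d f, are the double crossovers. Comparing them with the parentals, only the f allele has switched, so f is the middle locus and the order is d – f – k.
d–f: (321 + 15)/2000 = 0.1680; f–k: (172 + 15)/2000 = 0.0935.
Expected DCO frequency = 0.1680 × 0.0935 ≈ 0.01571; observed = 15/2000 ≈ 0.00750.
Coefficient of coincidence = 0.00750/0.01571 ≈ 0.48.

0.48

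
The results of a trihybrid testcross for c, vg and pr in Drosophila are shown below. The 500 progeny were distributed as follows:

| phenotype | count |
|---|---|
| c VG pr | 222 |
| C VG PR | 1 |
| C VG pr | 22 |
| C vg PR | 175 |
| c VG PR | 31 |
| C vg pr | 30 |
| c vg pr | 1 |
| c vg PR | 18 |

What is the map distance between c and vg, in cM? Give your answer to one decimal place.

8.4 cM

The two most frequent reciprocal classes, c VG pr and C vg PR, are the parental types, so the F1 was c VG pr / C vg PR.
The two rarest classes, c vg pr and C VG PR, are the double crossovers. Comparing them with the parentals, only the vg allele has switched, so vg is the middle locus and the order is pr – vg – c.
Crossovers in the vg–c interval produce the single-crossover classes C VG pr and c vg PR (22 + 18 = 40) plus the double crossovers (2).
RF(vg–c) = (40 + 2) / 500 = 42/500 = 0.0840 → 8.4 cM.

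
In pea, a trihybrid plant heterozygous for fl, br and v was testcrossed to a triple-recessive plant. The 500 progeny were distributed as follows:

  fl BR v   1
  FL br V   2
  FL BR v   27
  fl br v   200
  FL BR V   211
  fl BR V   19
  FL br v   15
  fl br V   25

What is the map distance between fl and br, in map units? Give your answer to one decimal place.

The two most frequent reciprocal classes, fl br v and FL BR V, are the parental types, so the F1 was fl br v / FL BR V.
The two rarest classes, fl BR v and FL br V, are the double crossovers. Comparing them with the parentals, only the br allele has switched, so br is the middle locus and the order is v – br – fl.
Crossovers in the br–fl interval produce the single-crossover classes FL br v and fl BR V (15 + 19 = 34) plus the double crossovers (3).
RF(br–fl) = (34 + 3) / 500 = 37/500 = 0.0740 → 7.4 map units.

7.4 map units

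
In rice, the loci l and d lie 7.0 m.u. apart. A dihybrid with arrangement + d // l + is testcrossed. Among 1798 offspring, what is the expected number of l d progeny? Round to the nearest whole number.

A map distance of 7.0 m.u. corresponds to a recombination frequency of 0.070.
The F1 is + d / l +, so l d is a recombinant gamete class with expected frequency r/2 = 0.070/2 = 0.0350.
Expected number = 0.0350 × 1798 = 62.93 ≈ 63.

63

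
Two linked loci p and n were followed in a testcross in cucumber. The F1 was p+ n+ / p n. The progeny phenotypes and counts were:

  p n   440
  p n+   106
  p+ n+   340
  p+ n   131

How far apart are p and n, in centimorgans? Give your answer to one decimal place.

23.3 centimorgans

The recombinant classes are p+ n and p n+: 131 + 106 = 237.
Recombination frequency = 237/1017 = 0.2330 ≈ 23.3%, i.e. 23.3 centimorgans.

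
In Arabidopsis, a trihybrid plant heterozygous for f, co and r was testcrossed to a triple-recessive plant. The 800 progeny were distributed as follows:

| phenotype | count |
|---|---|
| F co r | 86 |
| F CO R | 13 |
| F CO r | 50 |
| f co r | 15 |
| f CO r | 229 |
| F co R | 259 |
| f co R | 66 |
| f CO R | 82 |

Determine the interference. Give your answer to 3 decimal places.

0.206

The two most frequent reciprocal classes, f CO r and F co R, are the parental types, so the F1 was f CO r / F co R.
The two rarest classes, f co r and F CO R, are the double crossovers. Comparing them with the parentals, only the co allele has switched, so co is the middle locus and the order is r – co – f.
r–co: (168 + 28)/800 = 0.2450; co–f: (116 + 28)/800 = 0.1800.
Expected DCO frequency = 0.2450 × 0.1800 ≈ 0.04410; observed = 28/800 ≈ 0.03500.
Coefficient of coincidence = 0.03500/0.04410 ≈ 0.794; interference = 1 − 0.794 = 0.206.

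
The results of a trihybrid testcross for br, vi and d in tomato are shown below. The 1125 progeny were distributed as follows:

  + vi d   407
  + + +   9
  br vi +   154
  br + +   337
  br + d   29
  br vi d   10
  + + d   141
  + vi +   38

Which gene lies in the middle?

br

The two most frequent reciprocal classes, + vi d and br + +, are the parental types, so the F1 was + vi d / br + +.
The two rarest classes, br vi d and + + +, are the double crossovers. Comparing them with the parentals, only the br allele has switched, so br is the middle locus and the order is vi – br – d.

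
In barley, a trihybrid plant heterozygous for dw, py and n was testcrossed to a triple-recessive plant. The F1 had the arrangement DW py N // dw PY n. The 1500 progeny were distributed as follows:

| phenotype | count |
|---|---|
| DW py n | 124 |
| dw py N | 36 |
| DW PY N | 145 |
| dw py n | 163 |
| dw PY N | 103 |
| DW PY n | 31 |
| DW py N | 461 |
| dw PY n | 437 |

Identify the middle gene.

dw

The two rarest classes, dw py N and DW PY n, are the double crossovers. Comparing them with the parentals, only the dw allele has switched, so dw is the middle locus and the order is n – dw – py.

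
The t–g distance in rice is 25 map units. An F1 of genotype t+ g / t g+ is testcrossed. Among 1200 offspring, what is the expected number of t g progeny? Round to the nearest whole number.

A map distance of 25 map units corresponds to a recombination frequency of 0.250.
The F1 is t+ g / t g+, so t g is a recombinant gamete class with expected frequency r/2 = 0.250/2 = 0.1250.
Expected number = 0.1250 × 1200 = 150.00 ≈ 150.

150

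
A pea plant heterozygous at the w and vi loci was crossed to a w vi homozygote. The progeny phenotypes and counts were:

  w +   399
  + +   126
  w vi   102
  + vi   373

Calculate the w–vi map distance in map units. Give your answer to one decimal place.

The two most frequent classes, + vi (373) and w + (399), are the parental types, so the F1 was + vi / w +.
The recombinant classes are + + and w vi: 126 + 102 = 228.
Recombination frequency = 228/1000 = 0.2280 ≈ 22.8%, i.e. 22.8 map units.

22.8 map units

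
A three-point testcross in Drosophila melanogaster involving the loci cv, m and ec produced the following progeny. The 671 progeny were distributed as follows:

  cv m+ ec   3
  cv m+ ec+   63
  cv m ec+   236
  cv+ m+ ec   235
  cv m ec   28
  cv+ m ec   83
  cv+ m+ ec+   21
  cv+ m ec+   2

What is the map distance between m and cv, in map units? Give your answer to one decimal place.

22.5 map units

The two most frequent reciprocal classes, cv+ m+ ec and cv m ec+, are the parental types, so the F1 was cv+ m+ ec / cv m ec+.
The two rarest classes, cv m+ ec and cv+ m ec+, are the double crossovers. Comparing them with the parentals, only the cv allele has switched, so cv is the middle locus and the order is ec – cv – m.
Crossovers in the cv–m interval produce the single-crossover classes cv+ m ec and cv m+ ec+ (83 + 63 = 146) plus the double crossovers (5).
RF(cv–m) = (146 + 5) / 671 = 151/671 = 0.2250 → 22.5 map units.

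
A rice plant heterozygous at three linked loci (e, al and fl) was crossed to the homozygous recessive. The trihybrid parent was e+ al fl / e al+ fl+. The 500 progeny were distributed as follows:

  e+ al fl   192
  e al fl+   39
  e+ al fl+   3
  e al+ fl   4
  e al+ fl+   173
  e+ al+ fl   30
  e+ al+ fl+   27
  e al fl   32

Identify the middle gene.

fl

The two rarest classes, e+ al fl+ and e al+ fl, are the double crossovers. Comparing them with the parentals, only the fl allele has switched, so fl is the middle locus and the order is e – fl – al.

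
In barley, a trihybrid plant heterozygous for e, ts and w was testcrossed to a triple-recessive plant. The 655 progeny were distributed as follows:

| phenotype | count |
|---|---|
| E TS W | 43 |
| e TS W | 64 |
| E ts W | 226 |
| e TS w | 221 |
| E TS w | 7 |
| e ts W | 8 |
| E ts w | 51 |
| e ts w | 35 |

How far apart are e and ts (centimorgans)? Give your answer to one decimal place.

14.2 centimorgans

The two most frequent reciprocal classes, E ts W and e TS w, are the parental types, so the F1 was E ts W / e TS w.
The two rarest classes, e ts W and E TS w, are the double crossovers. Comparing them with the parentals, only the e allele has switched, so e is the middle locus and the order is w – e – ts.
Crossovers in the e–ts interval produce the single-crossover classes E TS W and e ts w (43 + 35 = 78) plus the double crossovers (15).
RF(e–ts) = (78 + 15) / 655 = 93/655 = 0.1420 → 14.2 centimorgans.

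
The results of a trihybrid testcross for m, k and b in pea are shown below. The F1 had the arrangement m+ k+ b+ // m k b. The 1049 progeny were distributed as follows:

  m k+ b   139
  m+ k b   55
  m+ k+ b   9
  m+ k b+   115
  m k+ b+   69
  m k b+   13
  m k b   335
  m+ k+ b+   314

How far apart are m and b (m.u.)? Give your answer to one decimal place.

The two rarest classes, m+ k+ b and m k b+, are the double crossovers. Comparing them with the parentals, only the b allele has switched, so b is the middle locus and the order is m – b – k.
Crossovers in the m–b interval produce the single-crossover classes m k+ b+ and m+ k b (69 + 55 = 124) plus the double crossovers (22).
RF(m–b) = (124 + 22) / 1049 = 146/1049 = 0.1392 → 13.9 m.u.

13.9 m.u.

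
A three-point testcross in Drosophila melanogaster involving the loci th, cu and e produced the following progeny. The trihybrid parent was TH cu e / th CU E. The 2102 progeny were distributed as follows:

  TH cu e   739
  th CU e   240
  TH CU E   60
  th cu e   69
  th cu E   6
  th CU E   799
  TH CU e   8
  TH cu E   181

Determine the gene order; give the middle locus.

cu

The two rarest classes, TH CU e and th cu E, are the double crossovers. Comparing them with the parentals, only the cu allele has switched, so cu is the middle locus and the order is e – cu – th.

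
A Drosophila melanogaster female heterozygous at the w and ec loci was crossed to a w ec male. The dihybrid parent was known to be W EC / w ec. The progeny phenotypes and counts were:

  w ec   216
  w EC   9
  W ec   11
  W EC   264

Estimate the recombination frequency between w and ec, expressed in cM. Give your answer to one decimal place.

4.0 cM

The recombinant classes are W ec and w EC: 11 + 9 = 20.
Recombination frequency = 20/500 = 0.0400 ≈ 4.0%, i.e. 4.0 cM.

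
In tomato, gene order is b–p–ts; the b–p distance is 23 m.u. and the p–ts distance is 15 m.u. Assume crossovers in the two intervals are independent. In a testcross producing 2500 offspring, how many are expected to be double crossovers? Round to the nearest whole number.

86

Map distances give recombination frequencies of 0.230 and 0.150 for the two intervals.
With no interference, expected double-crossover frequency = 0.230 × 0.150 = 0.03450.
Expected number = 0.03450 × 2500 = 86.25 ≈ 86.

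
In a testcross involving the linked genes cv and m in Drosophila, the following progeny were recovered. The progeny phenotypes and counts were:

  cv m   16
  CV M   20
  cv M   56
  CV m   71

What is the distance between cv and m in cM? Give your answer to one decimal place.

22.1 cM

The two most frequent classes, CV m (71) and cv M (56), are the parental types, so the F1 was CV m / cv M.
The recombinant classes are CV M and cv m: 20 + 16 = 36.
Recombination frequency = 36/163 = 0.2209 ≈ 22.1%, i.e. 22.1 cM.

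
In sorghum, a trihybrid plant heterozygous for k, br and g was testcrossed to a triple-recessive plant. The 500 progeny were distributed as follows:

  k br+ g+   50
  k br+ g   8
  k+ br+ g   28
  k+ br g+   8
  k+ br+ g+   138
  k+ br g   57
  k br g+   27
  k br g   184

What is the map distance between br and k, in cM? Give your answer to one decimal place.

The two most frequent reciprocal classes, k br g and k+ br+ g+, are the parental types, so the F1 was k br g / k+ br+ g+.
The two rarest classes, k br+ g and k+ br g+, are the double crossovers. Comparing them with the parentals, only the br allele has switched, so br is the middle locus and the order is g – br – k.
Crossovers in the br–k interval produce the single-crossover classes k+ br g and k br+ g+ (57 + 50 = 107) plus the double crossovers (16).
RF(br–k) = (107 + 16) / 500 = 123/500 = 0.2460 → 24.6 cM.

24.6 cM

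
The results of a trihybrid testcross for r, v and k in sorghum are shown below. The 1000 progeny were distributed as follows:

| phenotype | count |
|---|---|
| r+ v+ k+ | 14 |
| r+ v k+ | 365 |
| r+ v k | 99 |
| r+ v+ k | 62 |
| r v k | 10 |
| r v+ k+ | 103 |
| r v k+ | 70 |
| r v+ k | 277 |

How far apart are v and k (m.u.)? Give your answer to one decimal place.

The two most frequent reciprocal classes, r+ v k+ and r v+ k, are the parental types, so the F1 was r+ v k+ / r v+ k.
The two rarest classes, r+ v+ k+ and r v k, are the double crossovers. Comparing them with the parentals, only the v allele has switched, so v is the middle locus and the order is k – v – r.
Crossovers in the k–v interval produce the single-crossover classes r+ v k and r v+ k+ (99 + 103 = 202) plus the double crossovers (24).
RF(k–v) = (202 + 24) / 1000 = 226/1000 = 0.2260 → 22.6 m.u.

22.6 m.u.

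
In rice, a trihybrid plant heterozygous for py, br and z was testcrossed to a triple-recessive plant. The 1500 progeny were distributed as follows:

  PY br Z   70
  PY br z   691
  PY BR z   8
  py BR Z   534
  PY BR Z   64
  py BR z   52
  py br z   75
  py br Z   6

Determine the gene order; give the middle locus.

The two most frequent reciprocal classes, py BR Z and PY br z, are the parental types, so the F1 was py BR Z / PY br z.
The two rarest classes, py br Z and PY BR z, are the double crossovers. Comparing them with the parentals, only the br allele has switched, so br is the middle locus and the order is py – br – z.

br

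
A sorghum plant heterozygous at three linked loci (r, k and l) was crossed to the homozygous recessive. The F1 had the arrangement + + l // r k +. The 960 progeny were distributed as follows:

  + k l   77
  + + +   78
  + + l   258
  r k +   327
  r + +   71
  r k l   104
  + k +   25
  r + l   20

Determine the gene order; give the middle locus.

r

The two rarest classes, r + l and + k +, are the double crossovers. Comparing them with the parentals, only the r allele has switched, so r is the middle locus and the order is k – r – l.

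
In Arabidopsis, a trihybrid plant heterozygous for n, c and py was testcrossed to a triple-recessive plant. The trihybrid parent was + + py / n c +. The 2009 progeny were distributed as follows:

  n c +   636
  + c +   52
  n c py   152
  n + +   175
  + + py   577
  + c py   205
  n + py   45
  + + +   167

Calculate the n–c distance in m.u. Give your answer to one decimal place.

23.7 m.u.

The two rarest classes, n + py and + c +, are the double crossovers. Comparing them with the parentals, only the n allele has switched, so n is the middle locus and the order is c – n – py.
Crossovers in the c–n interval produce the single-crossover classes + c py and n + + (205 + 175 = 380) plus the double crossovers (97).
RF(c–n) = (380 + 97) / 2009 = 477/2009 = 0.2374 → 23.7 m.u.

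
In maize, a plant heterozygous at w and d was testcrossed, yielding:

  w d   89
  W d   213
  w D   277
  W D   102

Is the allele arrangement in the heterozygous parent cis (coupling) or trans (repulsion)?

The two most frequent classes are W d (213) and w D (277); these are the parental (non-recombinant) types.
So the F1 carried W d on one chromosome and w D on the other — the recessive alleles are on opposite chromosomes (trans / repulsion).

trans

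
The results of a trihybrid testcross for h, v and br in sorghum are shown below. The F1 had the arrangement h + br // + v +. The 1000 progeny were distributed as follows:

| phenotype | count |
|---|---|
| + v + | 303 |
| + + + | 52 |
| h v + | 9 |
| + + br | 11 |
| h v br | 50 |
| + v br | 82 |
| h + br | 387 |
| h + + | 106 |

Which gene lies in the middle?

h

The two rarest classes, + + br and h v +, are the double crossovers. Comparing them with the parentals, only the h allele has switched, so h is the middle locus and the order is br – h – v.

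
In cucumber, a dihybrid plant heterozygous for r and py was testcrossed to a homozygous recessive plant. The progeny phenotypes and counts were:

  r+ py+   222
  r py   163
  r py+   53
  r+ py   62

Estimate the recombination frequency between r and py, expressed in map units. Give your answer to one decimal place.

23.0 map units

The two most frequent classes, r+ py+ (222) and r py (163), are the parental types, so the F1 was r+ py+ / r py.
The recombinant classes are r+ py and r py+: 62 + 53 = 115.
Recombination frequency = 115/500 = 0.2300 ≈ 23.0%, i.e. 23.0 map units.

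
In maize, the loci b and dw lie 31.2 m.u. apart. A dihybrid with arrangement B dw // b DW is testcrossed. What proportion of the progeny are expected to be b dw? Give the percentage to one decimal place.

15.6%

A map distance of 31.2 m.u. corresponds to a recombination frequency of 0.312.
The F1 is B dw / b DW, so b dw is a recombinant gamete class with expected frequency r/2 = 0.312/2 = 0.1560.
That is 0.1560 = 15.6% of the progeny.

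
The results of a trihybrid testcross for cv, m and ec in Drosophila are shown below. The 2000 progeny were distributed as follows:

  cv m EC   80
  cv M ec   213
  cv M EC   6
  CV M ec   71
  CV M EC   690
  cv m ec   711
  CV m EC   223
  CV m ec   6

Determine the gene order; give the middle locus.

The two most frequent reciprocal classes, CV M EC and cv m ec, are the parental types, so the F1 was CV M EC / cv m ec.
The two rarest classes, cv M EC and CV m ec, are the double crossovers. Comparing them with the parentals, only the cv allele has switched, so cv is the middle locus and the order is m – cv – ec.

cv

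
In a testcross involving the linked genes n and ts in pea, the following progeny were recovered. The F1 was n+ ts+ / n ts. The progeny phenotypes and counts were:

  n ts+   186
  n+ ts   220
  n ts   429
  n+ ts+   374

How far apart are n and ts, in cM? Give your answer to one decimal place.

33.6 cM

The recombinant classes are n+ ts and n ts+: 220 + 186 = 406.
Recombination frequency = 406/1209 = 0.3358 ≈ 33.6%, i.e. 33.6 cM.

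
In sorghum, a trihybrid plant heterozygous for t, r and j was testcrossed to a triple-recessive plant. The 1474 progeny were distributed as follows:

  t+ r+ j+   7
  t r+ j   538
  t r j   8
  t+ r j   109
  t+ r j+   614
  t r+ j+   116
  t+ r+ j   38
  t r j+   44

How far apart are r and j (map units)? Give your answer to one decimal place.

16.3 map units

The two most frequent reciprocal classes, t+ r j+ and t r+ j, are the parental types, so the F1 was t+ r j+ / t r+ j.
The two rarest classes, t+ r+ j+ and t r j, are the double crossovers. Comparing them with the parentals, only the r allele has switched, so r is the middle locus and the order is t – r – j.
Crossovers in the r–j interval produce the single-crossover classes t+ r j and t r+ j+ (109 + 116 = 225) plus the double crossovers (15).
RF(r–j) = (225 + 15) / 1474 = 240/1474 = 0.1628 → 16.3 map units.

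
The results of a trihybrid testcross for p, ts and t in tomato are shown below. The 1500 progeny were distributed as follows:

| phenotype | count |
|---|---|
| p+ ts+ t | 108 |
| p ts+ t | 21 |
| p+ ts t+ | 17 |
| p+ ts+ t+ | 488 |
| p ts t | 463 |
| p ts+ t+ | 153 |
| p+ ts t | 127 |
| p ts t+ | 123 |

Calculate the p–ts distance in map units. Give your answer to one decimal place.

21.2 map units

The two most frequent reciprocal classes, p+ ts+ t+ and p ts t, are the parental types, so the F1 was p+ ts+ t+ / p ts t.
The two rarest classes, p+ ts t+ and p ts+ t, are the double crossovers. Comparing them with the parentals, only the ts allele has switched, so ts is the middle locus and the order is p – ts – t.
Crossovers in the p–ts interval produce the single-crossover classes p ts+ t+ and p+ ts t (153 + 127 = 280) plus the double crossovers (38).
RF(p–ts) = (280 + 38) / 1500 = 318/1500 = 0.2120 → 21.2 map units.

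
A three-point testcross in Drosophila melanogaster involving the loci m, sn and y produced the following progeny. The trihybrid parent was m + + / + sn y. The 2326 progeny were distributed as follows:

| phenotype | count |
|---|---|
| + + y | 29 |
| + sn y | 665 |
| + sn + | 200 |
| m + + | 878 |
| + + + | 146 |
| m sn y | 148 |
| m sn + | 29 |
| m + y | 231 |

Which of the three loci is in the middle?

The two rarest classes, m sn + and + + y, are the double crossovers. Comparing them with the parentals, only the sn allele has switched, so sn is the middle locus and the order is y – sn – m.

sn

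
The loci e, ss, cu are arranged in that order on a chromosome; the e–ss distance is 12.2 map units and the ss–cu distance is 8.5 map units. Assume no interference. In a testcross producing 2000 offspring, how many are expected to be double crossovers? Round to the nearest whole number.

Map distances give recombination frequencies of 0.122 and 0.085 for the two intervals.
With no interference, expected double-crossover frequency = 0.122 × 0.085 = 0.01037.
Expected number = 0.01037 × 2000 = 20.74 ≈ 21.

21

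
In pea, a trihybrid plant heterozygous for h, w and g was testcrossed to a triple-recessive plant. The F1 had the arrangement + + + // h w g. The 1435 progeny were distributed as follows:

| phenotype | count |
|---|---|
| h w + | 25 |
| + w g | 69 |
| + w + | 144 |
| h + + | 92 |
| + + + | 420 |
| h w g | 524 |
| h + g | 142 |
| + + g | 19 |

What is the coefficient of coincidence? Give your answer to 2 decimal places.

0.93

The two rarest classes, + + g and h w +, are the double crossovers. Comparing them with the parentals, only the g allele has switched, so g is the middle locus and the order is h – g – w.
h–g: (161 + 44)/1435 = 0.1429; g–w: (286 + 44)/1435 = 0.2300.
Expected DCO frequency = 0.1429 × 0.2300 ≈ 0.03287; observed = 44/1435 ≈ 0.03066.
Coefficient of coincidence = 0.03066/0.03287 ≈ 0.93.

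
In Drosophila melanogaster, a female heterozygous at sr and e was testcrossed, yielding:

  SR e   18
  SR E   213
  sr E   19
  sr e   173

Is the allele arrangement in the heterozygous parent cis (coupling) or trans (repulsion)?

The two most frequent classes are SR E (213) and sr e (173); these are the parental (non-recombinant) types.
So the F1 carried SR E on one chromosome and sr e on the other — the recessive alleles are on the same chromosome (cis / coupling).

cis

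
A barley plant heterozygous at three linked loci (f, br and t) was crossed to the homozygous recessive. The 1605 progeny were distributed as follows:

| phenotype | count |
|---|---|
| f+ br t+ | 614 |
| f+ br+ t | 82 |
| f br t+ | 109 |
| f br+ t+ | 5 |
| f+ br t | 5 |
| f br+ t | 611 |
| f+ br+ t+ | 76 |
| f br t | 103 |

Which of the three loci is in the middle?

The two most frequent reciprocal classes, f br+ t and f+ br t+, are the parental types, so the F1 was f br+ t / f+ br t+.
The two rarest classes, f br+ t+ and f+ br t, are the double crossovers. Comparing them with the parentals, only the t allele has switched, so t is the middle locus and the order is br – t – f.

t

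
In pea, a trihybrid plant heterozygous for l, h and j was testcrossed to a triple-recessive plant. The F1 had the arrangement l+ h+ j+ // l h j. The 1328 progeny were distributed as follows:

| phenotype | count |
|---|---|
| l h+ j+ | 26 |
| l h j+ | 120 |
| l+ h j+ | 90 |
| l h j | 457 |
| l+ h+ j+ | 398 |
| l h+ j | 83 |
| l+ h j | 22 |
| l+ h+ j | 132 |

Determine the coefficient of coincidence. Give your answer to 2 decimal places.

0.96

The two rarest classes, l h+ j+ and l+ h j, are the double crossovers. Comparing them with the parentals, only the l allele has switched, so l is the middle locus and the order is j – l – h.
j–l: (252 + 48)/1328 = 0.2259; l–h: (173 + 48)/1328 = 0.1664.
Expected DCO frequency = 0.2259 × 0.1664 ≈ 0.03759; observed = 48/1328 ≈ 0.03614.
Coefficient of coincidence = 0.03614/0.03759 ≈ 0.96.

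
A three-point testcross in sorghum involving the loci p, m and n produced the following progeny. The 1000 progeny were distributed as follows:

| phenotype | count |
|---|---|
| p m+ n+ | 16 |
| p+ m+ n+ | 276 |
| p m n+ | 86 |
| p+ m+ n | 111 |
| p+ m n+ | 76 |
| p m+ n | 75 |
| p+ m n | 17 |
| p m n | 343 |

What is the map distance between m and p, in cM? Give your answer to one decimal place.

18.4 cM

The two most frequent reciprocal classes, p m n and p+ m+ n+, are the parental types, so the F1 was p m n / p+ m+ n+.
The two rarest classes, p+ m n and p m+ n+, are the double crossovers. Comparing them with the parentals, only the p allele has switched, so p is the middle locus and the order is n – p – m.
Crossovers in the p–m interval produce the single-crossover classes p m+ n and p+ m n+ (75 + 76 = 151) plus the double crossovers (33).
RF(p–m) = (151 + 33) / 1000 = 184/1000 = 0.1840 → 18.4 cM.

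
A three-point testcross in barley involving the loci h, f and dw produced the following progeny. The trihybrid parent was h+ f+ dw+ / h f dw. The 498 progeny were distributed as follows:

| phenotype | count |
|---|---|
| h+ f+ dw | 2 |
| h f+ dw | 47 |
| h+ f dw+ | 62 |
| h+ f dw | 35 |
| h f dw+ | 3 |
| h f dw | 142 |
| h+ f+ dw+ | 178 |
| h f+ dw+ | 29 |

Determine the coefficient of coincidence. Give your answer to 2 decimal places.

The two rarest classes, h+ f+ dw and h f dw+, are the double crossovers. Comparing them with the parentals, only the dw allele has switched, so dw is the middle locus and the order is h – dw – f.
h–dw: (64 + 5)/498 = 0.1386; dw–f: (109 + 5)/498 = 0.2289.
Expected DCO frequency = 0.1386 × 0.2289 ≈ 0.03173; observed = 5/498 ≈ 0.01004.
Coefficient of coincidence = 0.01004/0.03173 ≈ 0.32.

0.32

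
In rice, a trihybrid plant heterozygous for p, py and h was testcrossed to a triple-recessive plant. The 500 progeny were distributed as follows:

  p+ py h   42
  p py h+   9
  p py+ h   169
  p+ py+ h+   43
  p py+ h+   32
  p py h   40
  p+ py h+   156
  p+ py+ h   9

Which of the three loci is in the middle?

The two most frequent reciprocal classes, p+ py h+ and p py+ h, are the parental types, so the F1 was p+ py h+ / p py+ h.
The two rarest classes, p py h+ and p+ py+ h, are the double crossovers. Comparing them with the parentals, only the p allele has switched, so p is the middle locus and the order is h – p – py.

p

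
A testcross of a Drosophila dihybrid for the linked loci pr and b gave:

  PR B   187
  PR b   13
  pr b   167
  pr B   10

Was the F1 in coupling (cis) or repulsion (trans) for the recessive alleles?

cis

The two most frequent classes are PR B (187) and pr b (167); these are the parental (non-recombinant) types.
So the F1 carried PR B on one chromosome and pr b on the other — the recessive alleles are on the same chromosome (cis / coupling).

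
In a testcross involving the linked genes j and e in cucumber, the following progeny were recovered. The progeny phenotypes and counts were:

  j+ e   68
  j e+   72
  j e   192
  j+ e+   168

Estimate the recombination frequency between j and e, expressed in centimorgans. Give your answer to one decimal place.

The two most frequent classes, j+ e+ (168) and j e (192), are the parental types, so the F1 was j+ e+ / j e.
The recombinant classes are j+ e and j e+: 68 + 72 = 140.
Recombination frequency = 140/500 = 0.2800 ≈ 28.0%, i.e. 28.0 centimorgans.

28.0 centimorgans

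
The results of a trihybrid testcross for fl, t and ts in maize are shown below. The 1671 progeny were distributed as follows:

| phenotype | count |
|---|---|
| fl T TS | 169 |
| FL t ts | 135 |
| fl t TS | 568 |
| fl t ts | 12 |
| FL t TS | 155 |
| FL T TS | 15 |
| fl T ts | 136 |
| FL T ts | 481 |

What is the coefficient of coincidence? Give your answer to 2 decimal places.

0.43

The two most frequent reciprocal classes, FL T ts and fl t TS, are the parental types, so the F1 was FL T ts / fl t TS.
The two rarest classes, FL T TS and fl t ts, are the double crossovers. Comparing them with the parentals, only the ts allele has switched, so ts is the middle locus and the order is t – ts – fl.
t–ts: (304 + 27)/1671 = 0.1981; ts–fl: (291 + 27)/1671 = 0.1903.
Expected DCO frequency = 0.1981 × 0.1903 ≈ 0.03770; observed = 27/1671 ≈ 0.01616.
Coefficient of coincidence = 0.01616/0.03770 ≈ 0.43.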